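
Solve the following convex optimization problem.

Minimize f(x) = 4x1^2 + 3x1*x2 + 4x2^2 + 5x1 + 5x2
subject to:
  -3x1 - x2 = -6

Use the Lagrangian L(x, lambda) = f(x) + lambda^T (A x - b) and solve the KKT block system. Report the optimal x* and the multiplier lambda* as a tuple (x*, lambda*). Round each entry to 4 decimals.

Form the Lagrangian:
  L(x, lambda) = (1/2) x^T Q x + c^T x + lambda^T (A x - b)
Stationarity (grad_x L = 0): Q x + c + A^T lambda = 0.
Primal feasibility: A x = b.

This gives the KKT block system:
  [ Q   A^T ] [ x     ]   [-c ]
  [ A    0  ] [ lambda ] = [ b ]

Solving the linear system:
  x*      = (2.1935, -0.5806)
  lambda* = (6.9355)
  f(x*)   = 24.8387

x* = (2.1935, -0.5806), lambda* = (6.9355)


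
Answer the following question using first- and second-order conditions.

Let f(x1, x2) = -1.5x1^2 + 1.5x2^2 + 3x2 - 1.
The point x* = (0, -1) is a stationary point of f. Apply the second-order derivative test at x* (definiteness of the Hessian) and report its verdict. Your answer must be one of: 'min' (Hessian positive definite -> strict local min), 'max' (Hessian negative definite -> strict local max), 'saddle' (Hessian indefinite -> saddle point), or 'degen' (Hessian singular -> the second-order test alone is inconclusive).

Compute the Hessian H = grad^2 f:
  H = [[-3, 0], [0, 3]]
Verify stationarity: grad f(x*) = H x* + g = (0, 0).
Eigenvalues of H: -3, 3.
Eigenvalues have mixed signs, so H is indefinite -> x* is a saddle point.

saddle


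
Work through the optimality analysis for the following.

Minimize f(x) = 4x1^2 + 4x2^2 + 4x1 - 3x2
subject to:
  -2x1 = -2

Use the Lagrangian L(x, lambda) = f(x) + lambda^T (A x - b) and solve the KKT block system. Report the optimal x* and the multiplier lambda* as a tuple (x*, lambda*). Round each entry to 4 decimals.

Form the Lagrangian:
  L(x, lambda) = (1/2) x^T Q x + c^T x + lambda^T (A x - b)
Stationarity (grad_x L = 0): Q x + c + A^T lambda = 0.
Primal feasibility: A x = b.

This gives the KKT block system:
  [ Q   A^T ] [ x     ]   [-c ]
  [ A    0  ] [ lambda ] = [ b ]

Solving the linear system:
  x*      = (1, 0.375)
  lambda* = (6)
  f(x*)   = 7.4375

x* = (1, 0.375), lambda* = (6)


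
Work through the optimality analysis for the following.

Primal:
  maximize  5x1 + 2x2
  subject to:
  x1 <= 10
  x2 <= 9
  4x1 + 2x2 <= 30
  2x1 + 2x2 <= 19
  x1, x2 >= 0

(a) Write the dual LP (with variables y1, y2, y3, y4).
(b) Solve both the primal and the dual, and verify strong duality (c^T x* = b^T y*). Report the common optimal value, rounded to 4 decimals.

The standard primal-dual pair for 'max c^T x s.t. A x <= b, x >= 0' is:
  Dual:  min b^T y  s.t.  A^T y >= c,  y >= 0.

So the dual LP is:
  minimize  10y1 + 9y2 + 30y3 + 19y4
  subject to:
    y1 + 4y3 + 2y4 >= 5
    y2 + 2y3 + 2y4 >= 2
    y1, y2, y3, y4 >= 0

Solving the primal: x* = (7.5, 0).
  primal value c^T x* = 37.5.
Solving the dual: y* = (0, 0, 1.25, 0).
  dual value b^T y* = 37.5.
Strong duality: c^T x* = b^T y*. Confirmed.

37.5


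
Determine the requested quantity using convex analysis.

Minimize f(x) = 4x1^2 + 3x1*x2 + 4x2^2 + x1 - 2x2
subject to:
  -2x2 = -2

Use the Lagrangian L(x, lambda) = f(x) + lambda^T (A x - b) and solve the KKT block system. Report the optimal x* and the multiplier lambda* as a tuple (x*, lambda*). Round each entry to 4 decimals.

Form the Lagrangian:
  L(x, lambda) = (1/2) x^T Q x + c^T x + lambda^T (A x - b)
Stationarity (grad_x L = 0): Q x + c + A^T lambda = 0.
Primal feasibility: A x = b.

This gives the KKT block system:
  [ Q   A^T ] [ x     ]   [-c ]
  [ A    0  ] [ lambda ] = [ b ]

Solving the linear system:
  x*      = (-0.5, 1)
  lambda* = (2.25)
  f(x*)   = 1

x* = (-0.5, 1), lambda* = (2.25)


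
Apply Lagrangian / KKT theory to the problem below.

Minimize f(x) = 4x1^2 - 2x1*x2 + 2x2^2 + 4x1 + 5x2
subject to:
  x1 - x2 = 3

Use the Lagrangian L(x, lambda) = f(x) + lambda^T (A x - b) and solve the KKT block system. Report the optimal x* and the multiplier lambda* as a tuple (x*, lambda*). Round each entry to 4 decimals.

Form the Lagrangian:
  L(x, lambda) = (1/2) x^T Q x + c^T x + lambda^T (A x - b)
Stationarity (grad_x L = 0): Q x + c + A^T lambda = 0.
Primal feasibility: A x = b.

This gives the KKT block system:
  [ Q   A^T ] [ x     ]   [-c ]
  [ A    0  ] [ lambda ] = [ b ]

Solving the linear system:
  x*      = (-0.375, -3.375)
  lambda* = (-7.75)
  f(x*)   = 2.4375

x* = (-0.375, -3.375), lambda* = (-7.75)


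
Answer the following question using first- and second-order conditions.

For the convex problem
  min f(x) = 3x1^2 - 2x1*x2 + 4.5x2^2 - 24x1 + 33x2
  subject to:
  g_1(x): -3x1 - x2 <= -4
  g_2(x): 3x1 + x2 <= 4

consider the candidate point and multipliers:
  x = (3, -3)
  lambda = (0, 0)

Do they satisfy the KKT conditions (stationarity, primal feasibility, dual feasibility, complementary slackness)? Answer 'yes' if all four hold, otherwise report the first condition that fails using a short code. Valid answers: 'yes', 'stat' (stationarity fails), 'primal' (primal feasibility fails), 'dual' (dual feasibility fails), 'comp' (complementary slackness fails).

Gradient of f: grad f(x) = Q x + c = (0, 0)
Constraint values g_i(x) = a_i^T x - b_i:
  g_1((3, -3)) = -2
  g_2((3, -3)) = 2
Stationarity residual: grad f(x) + sum_i lambda_i a_i = (0, 0)
  -> stationarity OK
Primal feasibility (all g_i <= 0): FAILS
Dual feasibility (all lambda_i >= 0): OK
Complementary slackness (lambda_i * g_i(x) = 0 for all i): OK

Verdict: the first failing condition is primal_feasibility -> primal.

primal


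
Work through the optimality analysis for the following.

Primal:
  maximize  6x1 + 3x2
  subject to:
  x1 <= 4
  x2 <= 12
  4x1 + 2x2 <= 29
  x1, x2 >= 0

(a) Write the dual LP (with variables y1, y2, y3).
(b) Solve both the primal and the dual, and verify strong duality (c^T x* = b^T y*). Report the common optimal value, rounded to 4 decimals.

The standard primal-dual pair for 'max c^T x s.t. A x <= b, x >= 0' is:
  Dual:  min b^T y  s.t.  A^T y >= c,  y >= 0.

So the dual LP is:
  minimize  4y1 + 12y2 + 29y3
  subject to:
    y1 + 4y3 >= 6
    y2 + 2y3 >= 3
    y1, y2, y3 >= 0

Solving the primal: x* = (1.25, 12).
  primal value c^T x* = 43.5.
Solving the dual: y* = (0, 0, 1.5).
  dual value b^T y* = 43.5.
Strong duality: c^T x* = b^T y*. Confirmed.

43.5


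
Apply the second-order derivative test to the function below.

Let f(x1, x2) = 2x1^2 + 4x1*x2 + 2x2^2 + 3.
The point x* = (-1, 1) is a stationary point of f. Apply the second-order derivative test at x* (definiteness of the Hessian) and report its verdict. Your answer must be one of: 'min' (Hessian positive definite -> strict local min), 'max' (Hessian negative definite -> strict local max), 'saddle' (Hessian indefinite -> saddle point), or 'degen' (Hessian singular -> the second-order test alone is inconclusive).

Compute the Hessian H = grad^2 f:
  H = [[4, 4], [4, 4]]
Verify stationarity: grad f(x*) = H x* + g = (0, 0).
Eigenvalues of H: 0, 8.
H has a zero eigenvalue (singular; positive semidefinite but not definite), so H is neither positive definite, negative definite, nor indefinite. The second-order test alone is inconclusive -> degen.
(Indeed, f is constant along the null direction of H through x*, so x* is not a strict local extremum.)

degen


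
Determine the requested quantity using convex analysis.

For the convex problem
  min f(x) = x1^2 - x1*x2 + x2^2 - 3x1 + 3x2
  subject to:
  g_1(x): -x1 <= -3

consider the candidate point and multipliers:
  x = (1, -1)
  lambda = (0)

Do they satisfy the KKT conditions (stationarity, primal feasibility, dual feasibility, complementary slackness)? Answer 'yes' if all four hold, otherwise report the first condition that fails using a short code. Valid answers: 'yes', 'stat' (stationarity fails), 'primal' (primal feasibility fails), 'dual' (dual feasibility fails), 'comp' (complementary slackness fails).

Gradient of f: grad f(x) = Q x + c = (0, 0)
Constraint values g_i(x) = a_i^T x - b_i:
  g_1((1, -1)) = 2
Stationarity residual: grad f(x) + sum_i lambda_i a_i = (0, 0)
  -> stationarity OK
Primal feasibility (all g_i <= 0): FAILS
Dual feasibility (all lambda_i >= 0): OK
Complementary slackness (lambda_i * g_i(x) = 0 for all i): OK

Verdict: the first failing condition is primal_feasibility -> primal.

primal


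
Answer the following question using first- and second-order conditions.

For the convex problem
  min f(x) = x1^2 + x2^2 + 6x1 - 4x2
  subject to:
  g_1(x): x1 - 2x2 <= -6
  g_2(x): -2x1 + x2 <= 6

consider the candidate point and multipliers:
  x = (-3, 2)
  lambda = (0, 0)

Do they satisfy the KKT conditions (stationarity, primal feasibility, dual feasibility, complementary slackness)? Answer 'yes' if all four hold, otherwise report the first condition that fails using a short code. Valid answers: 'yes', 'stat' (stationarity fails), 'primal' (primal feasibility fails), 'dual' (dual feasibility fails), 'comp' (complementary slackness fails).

Gradient of f: grad f(x) = Q x + c = (0, 0)
Constraint values g_i(x) = a_i^T x - b_i:
  g_1((-3, 2)) = -1
  g_2((-3, 2)) = 2
Stationarity residual: grad f(x) + sum_i lambda_i a_i = (0, 0)
  -> stationarity OK
Primal feasibility (all g_i <= 0): FAILS
Dual feasibility (all lambda_i >= 0): OK
Complementary slackness (lambda_i * g_i(x) = 0 for all i): OK

Verdict: the first failing condition is primal_feasibility -> primal.

primal


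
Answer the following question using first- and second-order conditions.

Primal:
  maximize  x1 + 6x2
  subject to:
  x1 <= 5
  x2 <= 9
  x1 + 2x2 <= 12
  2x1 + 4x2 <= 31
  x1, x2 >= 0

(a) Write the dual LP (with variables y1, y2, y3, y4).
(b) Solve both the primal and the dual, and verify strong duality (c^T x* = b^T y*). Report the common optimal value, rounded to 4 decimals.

The standard primal-dual pair for 'max c^T x s.t. A x <= b, x >= 0' is:
  Dual:  min b^T y  s.t.  A^T y >= c,  y >= 0.

So the dual LP is:
  minimize  5y1 + 9y2 + 12y3 + 31y4
  subject to:
    y1 + y3 + 2y4 >= 1
    y2 + 2y3 + 4y4 >= 6
    y1, y2, y3, y4 >= 0

Solving the primal: x* = (0, 6).
  primal value c^T x* = 36.
Solving the dual: y* = (0, 0, 3, 0).
  dual value b^T y* = 36.
Strong duality: c^T x* = b^T y*. Confirmed.

36


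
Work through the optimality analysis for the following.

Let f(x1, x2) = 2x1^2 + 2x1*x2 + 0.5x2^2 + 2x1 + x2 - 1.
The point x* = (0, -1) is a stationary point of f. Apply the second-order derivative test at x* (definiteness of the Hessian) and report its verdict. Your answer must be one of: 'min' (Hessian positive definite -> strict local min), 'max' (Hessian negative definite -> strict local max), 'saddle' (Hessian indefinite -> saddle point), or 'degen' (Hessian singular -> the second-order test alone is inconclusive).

Compute the Hessian H = grad^2 f:
  H = [[4, 2], [2, 1]]
Verify stationarity: grad f(x*) = H x* + g = (0, 0).
Eigenvalues of H: 0, 5.
H has a zero eigenvalue (singular; positive semidefinite but not definite), so H is neither positive definite, negative definite, nor indefinite. The second-order test alone is inconclusive -> degen.
(Indeed, f is constant along the null direction of H through x*, so x* is not a strict local extremum.)

degen


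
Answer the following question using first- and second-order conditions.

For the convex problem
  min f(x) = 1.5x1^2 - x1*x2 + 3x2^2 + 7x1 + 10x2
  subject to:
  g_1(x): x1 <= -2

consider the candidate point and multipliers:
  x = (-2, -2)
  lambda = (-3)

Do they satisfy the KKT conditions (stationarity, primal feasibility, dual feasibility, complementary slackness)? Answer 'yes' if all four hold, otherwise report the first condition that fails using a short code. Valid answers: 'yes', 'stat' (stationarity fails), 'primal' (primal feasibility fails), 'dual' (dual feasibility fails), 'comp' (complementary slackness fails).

Gradient of f: grad f(x) = Q x + c = (3, 0)
Constraint values g_i(x) = a_i^T x - b_i:
  g_1((-2, -2)) = 0
Stationarity residual: grad f(x) + sum_i lambda_i a_i = (0, 0)
  -> stationarity OK
Primal feasibility (all g_i <= 0): OK
Dual feasibility (all lambda_i >= 0): FAILS
Complementary slackness (lambda_i * g_i(x) = 0 for all i): OK

Verdict: the first failing condition is dual_feasibility -> dual.

dual


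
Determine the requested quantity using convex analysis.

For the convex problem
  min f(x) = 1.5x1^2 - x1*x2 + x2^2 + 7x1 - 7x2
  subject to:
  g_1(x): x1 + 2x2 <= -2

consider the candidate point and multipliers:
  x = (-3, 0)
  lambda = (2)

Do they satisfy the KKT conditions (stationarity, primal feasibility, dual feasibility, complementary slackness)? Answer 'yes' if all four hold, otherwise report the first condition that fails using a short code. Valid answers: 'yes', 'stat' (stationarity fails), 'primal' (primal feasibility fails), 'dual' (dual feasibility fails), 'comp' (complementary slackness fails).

Gradient of f: grad f(x) = Q x + c = (-2, -4)
Constraint values g_i(x) = a_i^T x - b_i:
  g_1((-3, 0)) = -1
Stationarity residual: grad f(x) + sum_i lambda_i a_i = (0, 0)
  -> stationarity OK
Primal feasibility (all g_i <= 0): OK
Dual feasibility (all lambda_i >= 0): OK
Complementary slackness (lambda_i * g_i(x) = 0 for all i): FAILS

Verdict: the first failing condition is complementary_slackness -> comp.

comp


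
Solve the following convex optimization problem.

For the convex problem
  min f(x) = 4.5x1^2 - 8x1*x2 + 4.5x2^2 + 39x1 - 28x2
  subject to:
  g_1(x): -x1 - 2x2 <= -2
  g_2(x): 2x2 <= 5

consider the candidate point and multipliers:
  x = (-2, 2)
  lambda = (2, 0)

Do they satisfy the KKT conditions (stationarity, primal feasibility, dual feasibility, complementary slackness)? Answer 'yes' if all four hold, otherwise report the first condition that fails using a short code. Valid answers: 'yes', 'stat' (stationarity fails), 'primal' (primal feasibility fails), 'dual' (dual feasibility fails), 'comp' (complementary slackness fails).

Gradient of f: grad f(x) = Q x + c = (5, 6)
Constraint values g_i(x) = a_i^T x - b_i:
  g_1((-2, 2)) = 0
  g_2((-2, 2)) = -1
Stationarity residual: grad f(x) + sum_i lambda_i a_i = (3, 2)
  -> stationarity FAILS
Primal feasibility (all g_i <= 0): OK
Dual feasibility (all lambda_i >= 0): OK
Complementary slackness (lambda_i * g_i(x) = 0 for all i): OK

Verdict: the first failing condition is stationarity -> stat.

stat


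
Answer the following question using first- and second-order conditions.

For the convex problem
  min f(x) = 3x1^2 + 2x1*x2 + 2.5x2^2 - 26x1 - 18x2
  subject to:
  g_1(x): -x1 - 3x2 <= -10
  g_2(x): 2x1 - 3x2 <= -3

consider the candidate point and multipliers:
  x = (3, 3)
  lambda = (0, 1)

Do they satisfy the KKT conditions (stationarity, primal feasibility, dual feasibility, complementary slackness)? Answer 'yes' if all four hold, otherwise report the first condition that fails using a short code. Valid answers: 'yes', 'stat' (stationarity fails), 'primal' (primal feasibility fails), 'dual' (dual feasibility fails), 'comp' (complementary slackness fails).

Gradient of f: grad f(x) = Q x + c = (-2, 3)
Constraint values g_i(x) = a_i^T x - b_i:
  g_1((3, 3)) = -2
  g_2((3, 3)) = 0
Stationarity residual: grad f(x) + sum_i lambda_i a_i = (0, 0)
  -> stationarity OK
Primal feasibility (all g_i <= 0): OK
Dual feasibility (all lambda_i >= 0): OK
Complementary slackness (lambda_i * g_i(x) = 0 for all i): OK

Verdict: yes, KKT holds.

yes


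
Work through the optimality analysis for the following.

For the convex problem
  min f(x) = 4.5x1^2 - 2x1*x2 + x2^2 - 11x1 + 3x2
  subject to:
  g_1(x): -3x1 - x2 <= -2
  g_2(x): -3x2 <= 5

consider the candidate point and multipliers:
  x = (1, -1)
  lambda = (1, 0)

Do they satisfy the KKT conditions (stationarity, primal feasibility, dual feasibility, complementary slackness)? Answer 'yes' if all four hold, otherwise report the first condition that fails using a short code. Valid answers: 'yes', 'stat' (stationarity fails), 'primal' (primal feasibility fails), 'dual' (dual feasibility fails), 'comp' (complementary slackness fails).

Gradient of f: grad f(x) = Q x + c = (0, -1)
Constraint values g_i(x) = a_i^T x - b_i:
  g_1((1, -1)) = 0
  g_2((1, -1)) = -2
Stationarity residual: grad f(x) + sum_i lambda_i a_i = (-3, -2)
  -> stationarity FAILS
Primal feasibility (all g_i <= 0): OK
Dual feasibility (all lambda_i >= 0): OK
Complementary slackness (lambda_i * g_i(x) = 0 for all i): OK

Verdict: the first failing condition is stationarity -> stat.

stat


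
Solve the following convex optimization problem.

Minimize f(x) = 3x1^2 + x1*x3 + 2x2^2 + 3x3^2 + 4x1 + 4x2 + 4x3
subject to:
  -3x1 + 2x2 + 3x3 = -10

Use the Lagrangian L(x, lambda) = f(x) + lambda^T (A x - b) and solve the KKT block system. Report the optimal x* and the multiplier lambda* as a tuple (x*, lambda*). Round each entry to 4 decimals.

Form the Lagrangian:
  L(x, lambda) = (1/2) x^T Q x + c^T x + lambda^T (A x - b)
Stationarity (grad_x L = 0): Q x + c + A^T lambda = 0.
Primal feasibility: A x = b.

This gives the KKT block system:
  [ Q   A^T ] [ x     ]   [-c ]
  [ A    0  ] [ lambda ] = [ b ]

Solving the linear system:
  x*      = (0.472, -1.8696, -1.6149)
  lambda* = (1.7391)
  f(x*)   = 2.6708

x* = (0.472, -1.8696, -1.6149), lambda* = (1.7391)


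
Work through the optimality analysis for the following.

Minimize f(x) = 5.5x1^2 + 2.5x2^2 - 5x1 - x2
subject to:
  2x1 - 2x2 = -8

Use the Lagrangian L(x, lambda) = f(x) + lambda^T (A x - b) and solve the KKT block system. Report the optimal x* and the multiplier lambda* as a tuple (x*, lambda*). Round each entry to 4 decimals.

Form the Lagrangian:
  L(x, lambda) = (1/2) x^T Q x + c^T x + lambda^T (A x - b)
Stationarity (grad_x L = 0): Q x + c + A^T lambda = 0.
Primal feasibility: A x = b.

This gives the KKT block system:
  [ Q   A^T ] [ x     ]   [-c ]
  [ A    0  ] [ lambda ] = [ b ]

Solving the linear system:
  x*      = (-0.875, 3.125)
  lambda* = (7.3125)
  f(x*)   = 29.875

x* = (-0.875, 3.125), lambda* = (7.3125)


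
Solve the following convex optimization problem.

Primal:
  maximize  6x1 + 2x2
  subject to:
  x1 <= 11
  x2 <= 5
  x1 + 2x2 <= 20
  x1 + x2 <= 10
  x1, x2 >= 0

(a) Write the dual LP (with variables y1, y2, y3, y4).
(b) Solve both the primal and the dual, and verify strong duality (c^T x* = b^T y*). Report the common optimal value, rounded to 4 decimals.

The standard primal-dual pair for 'max c^T x s.t. A x <= b, x >= 0' is:
  Dual:  min b^T y  s.t.  A^T y >= c,  y >= 0.

So the dual LP is:
  minimize  11y1 + 5y2 + 20y3 + 10y4
  subject to:
    y1 + y3 + y4 >= 6
    y2 + 2y3 + y4 >= 2
    y1, y2, y3, y4 >= 0

Solving the primal: x* = (10, 0).
  primal value c^T x* = 60.
Solving the dual: y* = (0, 0, 0, 6).
  dual value b^T y* = 60.
Strong duality: c^T x* = b^T y*. Confirmed.

60


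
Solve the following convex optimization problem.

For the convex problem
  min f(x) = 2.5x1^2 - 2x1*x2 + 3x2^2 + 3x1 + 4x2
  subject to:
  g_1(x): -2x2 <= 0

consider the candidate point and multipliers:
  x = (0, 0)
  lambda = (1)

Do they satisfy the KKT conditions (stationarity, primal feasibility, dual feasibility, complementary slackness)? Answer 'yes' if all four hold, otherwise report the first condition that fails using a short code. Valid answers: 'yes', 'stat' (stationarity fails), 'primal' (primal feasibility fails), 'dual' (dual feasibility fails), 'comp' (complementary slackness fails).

Gradient of f: grad f(x) = Q x + c = (3, 4)
Constraint values g_i(x) = a_i^T x - b_i:
  g_1((0, 0)) = 0
Stationarity residual: grad f(x) + sum_i lambda_i a_i = (3, 2)
  -> stationarity FAILS
Primal feasibility (all g_i <= 0): OK
Dual feasibility (all lambda_i >= 0): OK
Complementary slackness (lambda_i * g_i(x) = 0 for all i): OK

Verdict: the first failing condition is stationarity -> stat.

stat


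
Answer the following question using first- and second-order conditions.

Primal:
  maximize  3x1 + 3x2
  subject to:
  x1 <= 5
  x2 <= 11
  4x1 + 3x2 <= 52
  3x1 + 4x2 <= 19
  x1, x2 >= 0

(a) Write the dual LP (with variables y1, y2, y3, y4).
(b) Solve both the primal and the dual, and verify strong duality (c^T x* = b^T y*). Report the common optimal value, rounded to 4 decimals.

The standard primal-dual pair for 'max c^T x s.t. A x <= b, x >= 0' is:
  Dual:  min b^T y  s.t.  A^T y >= c,  y >= 0.

So the dual LP is:
  minimize  5y1 + 11y2 + 52y3 + 19y4
  subject to:
    y1 + 4y3 + 3y4 >= 3
    y2 + 3y3 + 4y4 >= 3
    y1, y2, y3, y4 >= 0

Solving the primal: x* = (5, 1).
  primal value c^T x* = 18.
Solving the dual: y* = (0.75, 0, 0, 0.75).
  dual value b^T y* = 18.
Strong duality: c^T x* = b^T y*. Confirmed.

18


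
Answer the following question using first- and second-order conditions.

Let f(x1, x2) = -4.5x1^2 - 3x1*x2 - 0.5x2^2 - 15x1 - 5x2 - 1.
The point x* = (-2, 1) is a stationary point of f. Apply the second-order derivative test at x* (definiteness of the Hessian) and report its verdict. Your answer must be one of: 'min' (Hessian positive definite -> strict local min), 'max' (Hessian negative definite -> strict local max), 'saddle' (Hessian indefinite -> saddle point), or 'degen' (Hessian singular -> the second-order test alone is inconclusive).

Compute the Hessian H = grad^2 f:
  H = [[-9, -3], [-3, -1]]
Verify stationarity: grad f(x*) = H x* + g = (0, 0).
Eigenvalues of H: -10, 0.
H has a zero eigenvalue (singular; negative semidefinite but not definite), so H is neither positive definite, negative definite, nor indefinite. The second-order test alone is inconclusive -> degen.
(Indeed, f is constant along the null direction of H through x*, so x* is not a strict local extremum.)

degen


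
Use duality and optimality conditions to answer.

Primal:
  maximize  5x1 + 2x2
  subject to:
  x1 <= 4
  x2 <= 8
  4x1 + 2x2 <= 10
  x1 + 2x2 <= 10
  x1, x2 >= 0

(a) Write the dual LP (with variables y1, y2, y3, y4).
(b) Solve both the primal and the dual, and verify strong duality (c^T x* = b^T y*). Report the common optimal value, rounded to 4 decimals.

The standard primal-dual pair for 'max c^T x s.t. A x <= b, x >= 0' is:
  Dual:  min b^T y  s.t.  A^T y >= c,  y >= 0.

So the dual LP is:
  minimize  4y1 + 8y2 + 10y3 + 10y4
  subject to:
    y1 + 4y3 + y4 >= 5
    y2 + 2y3 + 2y4 >= 2
    y1, y2, y3, y4 >= 0

Solving the primal: x* = (2.5, 0).
  primal value c^T x* = 12.5.
Solving the dual: y* = (0, 0, 1.25, 0).
  dual value b^T y* = 12.5.
Strong duality: c^T x* = b^T y*. Confirmed.

12.5


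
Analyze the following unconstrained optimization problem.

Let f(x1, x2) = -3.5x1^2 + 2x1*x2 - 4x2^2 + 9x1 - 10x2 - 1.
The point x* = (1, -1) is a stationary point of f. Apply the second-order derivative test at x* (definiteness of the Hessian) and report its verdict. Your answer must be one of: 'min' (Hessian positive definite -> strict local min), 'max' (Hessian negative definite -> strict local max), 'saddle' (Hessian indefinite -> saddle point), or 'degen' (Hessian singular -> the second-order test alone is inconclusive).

Compute the Hessian H = grad^2 f:
  H = [[-7, 2], [2, -8]]
Verify stationarity: grad f(x*) = H x* + g = (0, 0).
Eigenvalues of H: -9.5616, -5.4384.
Both eigenvalues < 0, so H is negative definite -> x* is a strict local max.

max


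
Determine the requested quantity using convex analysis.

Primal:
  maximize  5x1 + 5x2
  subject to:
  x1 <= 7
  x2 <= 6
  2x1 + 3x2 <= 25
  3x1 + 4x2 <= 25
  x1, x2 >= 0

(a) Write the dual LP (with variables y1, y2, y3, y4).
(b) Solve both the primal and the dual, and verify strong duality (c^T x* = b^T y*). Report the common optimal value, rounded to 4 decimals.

The standard primal-dual pair for 'max c^T x s.t. A x <= b, x >= 0' is:
  Dual:  min b^T y  s.t.  A^T y >= c,  y >= 0.

So the dual LP is:
  minimize  7y1 + 6y2 + 25y3 + 25y4
  subject to:
    y1 + 2y3 + 3y4 >= 5
    y2 + 3y3 + 4y4 >= 5
    y1, y2, y3, y4 >= 0

Solving the primal: x* = (7, 1).
  primal value c^T x* = 40.
Solving the dual: y* = (1.25, 0, 0, 1.25).
  dual value b^T y* = 40.
Strong duality: c^T x* = b^T y*. Confirmed.

40


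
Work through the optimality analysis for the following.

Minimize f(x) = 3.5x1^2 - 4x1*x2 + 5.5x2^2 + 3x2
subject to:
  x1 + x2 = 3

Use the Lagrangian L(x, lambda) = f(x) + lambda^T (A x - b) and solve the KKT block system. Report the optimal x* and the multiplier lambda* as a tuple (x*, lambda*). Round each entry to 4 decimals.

Form the Lagrangian:
  L(x, lambda) = (1/2) x^T Q x + c^T x + lambda^T (A x - b)
Stationarity (grad_x L = 0): Q x + c + A^T lambda = 0.
Primal feasibility: A x = b.

This gives the KKT block system:
  [ Q   A^T ] [ x     ]   [-c ]
  [ A    0  ] [ lambda ] = [ b ]

Solving the linear system:
  x*      = (1.8462, 1.1538)
  lambda* = (-8.3077)
  f(x*)   = 14.1923

x* = (1.8462, 1.1538), lambda* = (-8.3077)


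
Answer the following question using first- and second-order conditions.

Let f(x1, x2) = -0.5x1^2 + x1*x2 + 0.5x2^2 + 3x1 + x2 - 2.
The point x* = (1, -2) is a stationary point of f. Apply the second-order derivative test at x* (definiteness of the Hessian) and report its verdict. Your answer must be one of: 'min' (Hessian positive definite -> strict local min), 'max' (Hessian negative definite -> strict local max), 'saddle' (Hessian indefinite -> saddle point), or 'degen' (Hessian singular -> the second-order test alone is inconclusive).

Compute the Hessian H = grad^2 f:
  H = [[-1, 1], [1, 1]]
Verify stationarity: grad f(x*) = H x* + g = (0, 0).
Eigenvalues of H: -1.4142, 1.4142.
Eigenvalues have mixed signs, so H is indefinite -> x* is a saddle point.

saddle


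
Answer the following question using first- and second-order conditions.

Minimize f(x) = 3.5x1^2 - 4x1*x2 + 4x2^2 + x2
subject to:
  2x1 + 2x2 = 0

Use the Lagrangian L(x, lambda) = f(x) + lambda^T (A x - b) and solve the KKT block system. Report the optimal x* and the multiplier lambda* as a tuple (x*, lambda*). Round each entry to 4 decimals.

Form the Lagrangian:
  L(x, lambda) = (1/2) x^T Q x + c^T x + lambda^T (A x - b)
Stationarity (grad_x L = 0): Q x + c + A^T lambda = 0.
Primal feasibility: A x = b.

This gives the KKT block system:
  [ Q   A^T ] [ x     ]   [-c ]
  [ A    0  ] [ lambda ] = [ b ]

Solving the linear system:
  x*      = (0.0435, -0.0435)
  lambda* = (-0.2391)
  f(x*)   = -0.0217

x* = (0.0435, -0.0435), lambda* = (-0.2391)


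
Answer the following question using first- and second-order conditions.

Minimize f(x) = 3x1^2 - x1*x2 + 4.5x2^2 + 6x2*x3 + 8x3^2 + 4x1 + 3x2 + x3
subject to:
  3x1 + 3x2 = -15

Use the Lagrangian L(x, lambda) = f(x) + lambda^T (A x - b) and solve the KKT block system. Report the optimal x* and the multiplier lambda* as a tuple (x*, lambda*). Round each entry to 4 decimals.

Form the Lagrangian:
  L(x, lambda) = (1/2) x^T Q x + c^T x + lambda^T (A x - b)
Stationarity (grad_x L = 0): Q x + c + A^T lambda = 0.
Primal feasibility: A x = b.

This gives the KKT block system:
  [ Q   A^T ] [ x     ]   [-c ]
  [ A    0  ] [ lambda ] = [ b ]

Solving the linear system:
  x*      = (-2.7203, -2.2797, 0.7924)
  lambda* = (3.3475)
  f(x*)   = 16.6419

x* = (-2.7203, -2.2797, 0.7924), lambda* = (3.3475)


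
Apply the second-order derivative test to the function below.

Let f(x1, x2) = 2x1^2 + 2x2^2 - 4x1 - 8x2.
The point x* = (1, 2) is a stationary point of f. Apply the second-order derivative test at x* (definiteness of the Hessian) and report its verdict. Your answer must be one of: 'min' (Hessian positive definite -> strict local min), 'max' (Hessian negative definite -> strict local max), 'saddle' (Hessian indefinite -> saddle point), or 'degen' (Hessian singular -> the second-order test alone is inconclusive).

Compute the Hessian H = grad^2 f:
  H = [[4, 0], [0, 4]]
Verify stationarity: grad f(x*) = H x* + g = (0, 0).
Eigenvalues of H: 4, 4.
Both eigenvalues > 0, so H is positive definite -> x* is a strict local min.

min


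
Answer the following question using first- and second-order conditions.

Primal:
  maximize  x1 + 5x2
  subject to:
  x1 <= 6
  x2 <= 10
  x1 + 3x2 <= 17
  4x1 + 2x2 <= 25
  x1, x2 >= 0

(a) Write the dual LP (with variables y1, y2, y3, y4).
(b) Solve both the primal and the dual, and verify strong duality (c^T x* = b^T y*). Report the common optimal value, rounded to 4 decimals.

The standard primal-dual pair for 'max c^T x s.t. A x <= b, x >= 0' is:
  Dual:  min b^T y  s.t.  A^T y >= c,  y >= 0.

So the dual LP is:
  minimize  6y1 + 10y2 + 17y3 + 25y4
  subject to:
    y1 + y3 + 4y4 >= 1
    y2 + 3y3 + 2y4 >= 5
    y1, y2, y3, y4 >= 0

Solving the primal: x* = (0, 5.6667).
  primal value c^T x* = 28.3333.
Solving the dual: y* = (0, 0, 1.6667, 0).
  dual value b^T y* = 28.3333.
Strong duality: c^T x* = b^T y*. Confirmed.

28.3333


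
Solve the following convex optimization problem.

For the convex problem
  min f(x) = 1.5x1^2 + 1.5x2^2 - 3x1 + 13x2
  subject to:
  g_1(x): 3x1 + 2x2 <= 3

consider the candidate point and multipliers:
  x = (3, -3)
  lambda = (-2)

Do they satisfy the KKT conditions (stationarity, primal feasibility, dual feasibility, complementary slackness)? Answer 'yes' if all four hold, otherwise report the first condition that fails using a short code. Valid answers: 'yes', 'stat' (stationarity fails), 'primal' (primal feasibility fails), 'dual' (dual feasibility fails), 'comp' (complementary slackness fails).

Gradient of f: grad f(x) = Q x + c = (6, 4)
Constraint values g_i(x) = a_i^T x - b_i:
  g_1((3, -3)) = 0
Stationarity residual: grad f(x) + sum_i lambda_i a_i = (0, 0)
  -> stationarity OK
Primal feasibility (all g_i <= 0): OK
Dual feasibility (all lambda_i >= 0): FAILS
Complementary slackness (lambda_i * g_i(x) = 0 for all i): OK

Verdict: the first failing condition is dual_feasibility -> dual.

dual


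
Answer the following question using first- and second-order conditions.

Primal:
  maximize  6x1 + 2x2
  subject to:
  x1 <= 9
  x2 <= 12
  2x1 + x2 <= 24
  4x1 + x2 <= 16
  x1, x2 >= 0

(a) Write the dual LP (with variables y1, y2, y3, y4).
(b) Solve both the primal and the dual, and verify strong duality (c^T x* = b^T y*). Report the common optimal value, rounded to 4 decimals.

The standard primal-dual pair for 'max c^T x s.t. A x <= b, x >= 0' is:
  Dual:  min b^T y  s.t.  A^T y >= c,  y >= 0.

So the dual LP is:
  minimize  9y1 + 12y2 + 24y3 + 16y4
  subject to:
    y1 + 2y3 + 4y4 >= 6
    y2 + y3 + y4 >= 2
    y1, y2, y3, y4 >= 0

Solving the primal: x* = (1, 12).
  primal value c^T x* = 30.
Solving the dual: y* = (0, 0.5, 0, 1.5).
  dual value b^T y* = 30.
Strong duality: c^T x* = b^T y*. Confirmed.

30


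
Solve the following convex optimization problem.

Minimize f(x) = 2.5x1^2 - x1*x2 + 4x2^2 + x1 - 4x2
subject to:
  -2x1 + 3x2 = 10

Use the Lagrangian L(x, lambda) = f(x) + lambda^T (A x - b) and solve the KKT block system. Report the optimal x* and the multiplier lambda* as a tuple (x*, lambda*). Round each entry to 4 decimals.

Form the Lagrangian:
  L(x, lambda) = (1/2) x^T Q x + c^T x + lambda^T (A x - b)
Stationarity (grad_x L = 0): Q x + c + A^T lambda = 0.
Primal feasibility: A x = b.

This gives the KKT block system:
  [ Q   A^T ] [ x     ]   [-c ]
  [ A    0  ] [ lambda ] = [ b ]

Solving the linear system:
  x*      = (-1.7692, 2.1538)
  lambda* = (-5)
  f(x*)   = 19.8077

x* = (-1.7692, 2.1538), lambda* = (-5)


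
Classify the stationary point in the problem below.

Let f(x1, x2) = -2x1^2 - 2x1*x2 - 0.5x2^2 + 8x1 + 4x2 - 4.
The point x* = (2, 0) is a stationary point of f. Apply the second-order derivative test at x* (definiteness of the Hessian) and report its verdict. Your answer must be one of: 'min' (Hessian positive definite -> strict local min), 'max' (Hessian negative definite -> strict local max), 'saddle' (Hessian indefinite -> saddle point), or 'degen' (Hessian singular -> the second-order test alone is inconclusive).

Compute the Hessian H = grad^2 f:
  H = [[-4, -2], [-2, -1]]
Verify stationarity: grad f(x*) = H x* + g = (0, 0).
Eigenvalues of H: -5, 0.
H has a zero eigenvalue (singular; negative semidefinite but not definite), so H is neither positive definite, negative definite, nor indefinite. The second-order test alone is inconclusive -> degen.
(Indeed, f is constant along the null direction of H through x*, so x* is not a strict local extremum.)

degen


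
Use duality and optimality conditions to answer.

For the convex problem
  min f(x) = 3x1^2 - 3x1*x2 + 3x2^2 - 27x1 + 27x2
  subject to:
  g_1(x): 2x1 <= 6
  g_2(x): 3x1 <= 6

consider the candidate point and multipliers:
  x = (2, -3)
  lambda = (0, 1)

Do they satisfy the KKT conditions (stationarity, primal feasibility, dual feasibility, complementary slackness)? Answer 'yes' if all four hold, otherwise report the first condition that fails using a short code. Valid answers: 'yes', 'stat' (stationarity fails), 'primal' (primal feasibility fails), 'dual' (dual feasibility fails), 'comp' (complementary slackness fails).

Gradient of f: grad f(x) = Q x + c = (-6, 3)
Constraint values g_i(x) = a_i^T x - b_i:
  g_1((2, -3)) = -2
  g_2((2, -3)) = 0
Stationarity residual: grad f(x) + sum_i lambda_i a_i = (-3, 3)
  -> stationarity FAILS
Primal feasibility (all g_i <= 0): OK
Dual feasibility (all lambda_i >= 0): OK
Complementary slackness (lambda_i * g_i(x) = 0 for all i): OK

Verdict: the first failing condition is stationarity -> stat.

stat


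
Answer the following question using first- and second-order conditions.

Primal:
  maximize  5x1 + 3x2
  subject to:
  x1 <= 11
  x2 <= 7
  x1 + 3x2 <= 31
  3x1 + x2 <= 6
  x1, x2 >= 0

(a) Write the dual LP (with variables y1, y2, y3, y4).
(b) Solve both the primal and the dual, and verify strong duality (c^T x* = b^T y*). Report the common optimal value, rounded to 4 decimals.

The standard primal-dual pair for 'max c^T x s.t. A x <= b, x >= 0' is:
  Dual:  min b^T y  s.t.  A^T y >= c,  y >= 0.

So the dual LP is:
  minimize  11y1 + 7y2 + 31y3 + 6y4
  subject to:
    y1 + y3 + 3y4 >= 5
    y2 + 3y3 + y4 >= 3
    y1, y2, y3, y4 >= 0

Solving the primal: x* = (0, 6).
  primal value c^T x* = 18.
Solving the dual: y* = (0, 0, 0, 3).
  dual value b^T y* = 18.
Strong duality: c^T x* = b^T y*. Confirmed.

18


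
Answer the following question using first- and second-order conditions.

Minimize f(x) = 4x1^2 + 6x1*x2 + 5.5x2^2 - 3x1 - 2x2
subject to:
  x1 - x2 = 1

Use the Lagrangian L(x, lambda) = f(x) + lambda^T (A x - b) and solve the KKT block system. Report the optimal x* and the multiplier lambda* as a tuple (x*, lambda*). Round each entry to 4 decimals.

Form the Lagrangian:
  L(x, lambda) = (1/2) x^T Q x + c^T x + lambda^T (A x - b)
Stationarity (grad_x L = 0): Q x + c + A^T lambda = 0.
Primal feasibility: A x = b.

This gives the KKT block system:
  [ Q   A^T ] [ x     ]   [-c ]
  [ A    0  ] [ lambda ] = [ b ]

Solving the linear system:
  x*      = (0.7097, -0.2903)
  lambda* = (-0.9355)
  f(x*)   = -0.3065

x* = (0.7097, -0.2903), lambda* = (-0.9355)


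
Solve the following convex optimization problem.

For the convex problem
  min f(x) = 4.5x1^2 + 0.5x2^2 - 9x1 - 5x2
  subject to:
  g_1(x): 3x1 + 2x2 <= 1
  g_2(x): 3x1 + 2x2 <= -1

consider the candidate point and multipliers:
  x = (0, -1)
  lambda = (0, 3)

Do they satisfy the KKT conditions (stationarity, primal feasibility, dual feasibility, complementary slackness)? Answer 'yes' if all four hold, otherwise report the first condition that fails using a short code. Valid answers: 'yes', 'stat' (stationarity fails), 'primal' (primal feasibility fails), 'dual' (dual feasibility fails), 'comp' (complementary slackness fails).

Gradient of f: grad f(x) = Q x + c = (-9, -6)
Constraint values g_i(x) = a_i^T x - b_i:
  g_1((0, -1)) = -3
  g_2((0, -1)) = -1
Stationarity residual: grad f(x) + sum_i lambda_i a_i = (0, 0)
  -> stationarity OK
Primal feasibility (all g_i <= 0): OK
Dual feasibility (all lambda_i >= 0): OK
Complementary slackness (lambda_i * g_i(x) = 0 for all i): FAILS

Verdict: the first failing condition is complementary_slackness -> comp.

comp


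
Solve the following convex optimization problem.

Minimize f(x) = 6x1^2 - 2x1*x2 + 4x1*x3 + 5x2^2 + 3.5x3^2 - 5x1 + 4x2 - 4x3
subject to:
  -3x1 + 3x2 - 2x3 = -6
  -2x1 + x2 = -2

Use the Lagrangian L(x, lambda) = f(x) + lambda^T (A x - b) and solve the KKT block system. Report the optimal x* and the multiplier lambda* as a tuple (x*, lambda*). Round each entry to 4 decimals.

Form the Lagrangian:
  L(x, lambda) = (1/2) x^T Q x + c^T x + lambda^T (A x - b)
Stationarity (grad_x L = 0): Q x + c + A^T lambda = 0.
Primal feasibility: A x = b.

This gives the KKT block system:
  [ Q   A^T ] [ x     ]   [-c ]
  [ A    0  ] [ lambda ] = [ b ]

Solving the linear system:
  x*      = (0.5436, -0.9129, 0.8153)
  lambda* = (1.9408, 0.3937)
  f(x*)   = 1.4007

x* = (0.5436, -0.9129, 0.8153), lambda* = (1.9408, 0.3937)


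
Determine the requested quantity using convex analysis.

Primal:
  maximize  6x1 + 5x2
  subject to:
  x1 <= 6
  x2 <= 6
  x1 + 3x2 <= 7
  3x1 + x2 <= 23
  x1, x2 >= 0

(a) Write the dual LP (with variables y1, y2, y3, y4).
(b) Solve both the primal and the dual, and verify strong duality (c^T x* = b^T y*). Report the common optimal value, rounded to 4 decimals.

The standard primal-dual pair for 'max c^T x s.t. A x <= b, x >= 0' is:
  Dual:  min b^T y  s.t.  A^T y >= c,  y >= 0.

So the dual LP is:
  minimize  6y1 + 6y2 + 7y3 + 23y4
  subject to:
    y1 + y3 + 3y4 >= 6
    y2 + 3y3 + y4 >= 5
    y1, y2, y3, y4 >= 0

Solving the primal: x* = (6, 0.3333).
  primal value c^T x* = 37.6667.
Solving the dual: y* = (4.3333, 0, 1.6667, 0).
  dual value b^T y* = 37.6667.
Strong duality: c^T x* = b^T y*. Confirmed.

37.6667


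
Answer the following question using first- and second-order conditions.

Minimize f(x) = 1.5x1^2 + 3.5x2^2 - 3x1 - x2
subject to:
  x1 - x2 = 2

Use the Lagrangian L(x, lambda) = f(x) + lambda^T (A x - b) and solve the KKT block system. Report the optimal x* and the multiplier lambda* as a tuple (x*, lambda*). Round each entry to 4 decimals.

Form the Lagrangian:
  L(x, lambda) = (1/2) x^T Q x + c^T x + lambda^T (A x - b)
Stationarity (grad_x L = 0): Q x + c + A^T lambda = 0.
Primal feasibility: A x = b.

This gives the KKT block system:
  [ Q   A^T ] [ x     ]   [-c ]
  [ A    0  ] [ lambda ] = [ b ]

Solving the linear system:
  x*      = (1.8, -0.2)
  lambda* = (-2.4)
  f(x*)   = -0.2

x* = (1.8, -0.2), lambda* = (-2.4)


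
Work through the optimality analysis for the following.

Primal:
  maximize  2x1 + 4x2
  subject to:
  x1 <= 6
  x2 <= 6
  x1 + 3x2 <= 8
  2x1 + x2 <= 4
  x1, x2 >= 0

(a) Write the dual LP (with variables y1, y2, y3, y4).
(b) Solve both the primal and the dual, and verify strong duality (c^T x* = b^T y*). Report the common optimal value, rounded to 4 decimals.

The standard primal-dual pair for 'max c^T x s.t. A x <= b, x >= 0' is:
  Dual:  min b^T y  s.t.  A^T y >= c,  y >= 0.

So the dual LP is:
  minimize  6y1 + 6y2 + 8y3 + 4y4
  subject to:
    y1 + y3 + 2y4 >= 2
    y2 + 3y3 + y4 >= 4
    y1, y2, y3, y4 >= 0

Solving the primal: x* = (0.8, 2.4).
  primal value c^T x* = 11.2.
Solving the dual: y* = (0, 0, 1.2, 0.4).
  dual value b^T y* = 11.2.
Strong duality: c^T x* = b^T y*. Confirmed.

11.2


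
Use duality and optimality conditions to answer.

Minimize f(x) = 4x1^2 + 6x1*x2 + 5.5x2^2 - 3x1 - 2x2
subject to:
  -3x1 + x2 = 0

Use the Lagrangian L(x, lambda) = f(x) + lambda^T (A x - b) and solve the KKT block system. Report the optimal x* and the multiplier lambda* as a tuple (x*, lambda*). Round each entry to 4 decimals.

Form the Lagrangian:
  L(x, lambda) = (1/2) x^T Q x + c^T x + lambda^T (A x - b)
Stationarity (grad_x L = 0): Q x + c + A^T lambda = 0.
Primal feasibility: A x = b.

This gives the KKT block system:
  [ Q   A^T ] [ x     ]   [-c ]
  [ A    0  ] [ lambda ] = [ b ]

Solving the linear system:
  x*      = (0.0629, 0.1888)
  lambda* = (-0.4545)
  f(x*)   = -0.2832

x* = (0.0629, 0.1888), lambda* = (-0.4545)


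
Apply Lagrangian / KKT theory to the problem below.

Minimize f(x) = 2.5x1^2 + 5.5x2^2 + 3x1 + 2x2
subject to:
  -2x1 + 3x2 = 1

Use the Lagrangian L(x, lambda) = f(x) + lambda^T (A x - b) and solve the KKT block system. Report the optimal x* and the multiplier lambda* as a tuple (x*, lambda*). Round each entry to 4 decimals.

Form the Lagrangian:
  L(x, lambda) = (1/2) x^T Q x + c^T x + lambda^T (A x - b)
Stationarity (grad_x L = 0): Q x + c + A^T lambda = 0.
Primal feasibility: A x = b.

This gives the KKT block system:
  [ Q   A^T ] [ x     ]   [-c ]
  [ A    0  ] [ lambda ] = [ b ]

Solving the linear system:
  x*      = (-0.6854, -0.1236)
  lambda* = (-0.2135)
  f(x*)   = -1.0449

x* = (-0.6854, -0.1236), lambda* = (-0.2135)
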